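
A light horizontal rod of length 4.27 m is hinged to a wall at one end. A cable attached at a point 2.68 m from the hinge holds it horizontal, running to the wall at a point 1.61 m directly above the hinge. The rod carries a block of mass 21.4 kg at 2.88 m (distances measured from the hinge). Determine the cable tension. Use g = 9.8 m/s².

T ≈ 438 N

Taking torques about the hinge:
Block: 21.4 × 9.8 = 209.7 N down at 2.88 m → arm 2.88 m, τ = 209.7 × 2.88 = 603.9 N·m clockwise.
Total clockwise load moment = 603.9 N·m.
The cable tension T acts at 2.68 m; only its component perpendicular to the rod, T sinθ, produces torque. sinθ = h/√(h²+d²) = 1.61/√(1.61²+2.68²) = 0.515.
Balancing moments: T × 2.68 × 0.515 = 603.9, giving T = 603.9 / 1.38 = 438 N.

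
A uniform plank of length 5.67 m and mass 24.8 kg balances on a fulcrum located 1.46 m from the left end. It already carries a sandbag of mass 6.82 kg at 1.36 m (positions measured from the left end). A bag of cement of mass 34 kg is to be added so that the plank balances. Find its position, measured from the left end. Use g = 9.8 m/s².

Sum moments about the fulcrum (at 1.46 m from the left end) (the support reaction has zero arm there).
Beam weight: 24.8 × 9.8 = 243 N down at 2.835 m → arm 1.375 m, τ = 243 × 1.375 = 334.1 N·m clockwise.
Sandbag: 6.82 × 9.8 = 66.84 N down at 1.36 m → arm 0.1 m, τ = 66.84 × 0.1 = 6.684 N·m counterclockwise.
Net moment of existing loads = 327.4 N·m clockwise.
The bag of cement weighs 34 × 9.8 = 333.2 N and must supply an equal counterclockwise moment, so its lever arm about the fulcrum is 327.4 / 333.2 = 0.983 m.
That puts it at 1.46 − 0.983 = 0.477 m from the left end.

x ≈ 0.477 m from the left end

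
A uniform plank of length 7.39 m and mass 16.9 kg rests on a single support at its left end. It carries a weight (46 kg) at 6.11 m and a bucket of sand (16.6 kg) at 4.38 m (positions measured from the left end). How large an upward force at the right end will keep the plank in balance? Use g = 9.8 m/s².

Sum moments about the left end (the unknown pivot reaction has zero arm there).
Beam weight: 16.9 × 9.8 = 165.6 N down at 3.695 m → arm 3.695 m, τ = 165.6 × 3.695 = 611.9 N·m clockwise.
Weight: 46 × 9.8 = 450.8 N down at 6.11 m → arm 6.11 m, τ = 450.8 × 6.11 = 2754 N·m clockwise.
Bucket of sand: 16.6 × 9.8 = 162.7 N down at 4.38 m → arm 4.38 m, τ = 162.7 × 4.38 = 712.6 N·m clockwise.
Net moment of the loads = 4078 N·m clockwise.
The upward force F acts at the right end, arm 7.39 m, giving F × 7.39 counterclockwise.
Setting net torque to zero: F × 7.39 = 4078 → F = 4078 / 7.39 = 552 N.

F ≈ 552 N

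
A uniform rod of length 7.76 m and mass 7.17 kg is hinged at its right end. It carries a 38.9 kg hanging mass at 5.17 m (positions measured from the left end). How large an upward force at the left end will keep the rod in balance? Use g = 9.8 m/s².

F ≈ 162 N

Choose the right end as the axis so the unknown pivot reaction has zero arm there.
Beam weight: 7.17 × 9.8 = 70.27 N down at 3.88 m → arm 3.88 m, τ = 70.27 × 3.88 = 272.6 N·m counterclockwise.
Hanging mass: 38.9 × 9.8 = 381.2 N down at 5.17 m → arm 2.59 m, τ = 381.2 × 2.59 = 987.3 N·m counterclockwise.
Net moment of the loads = 1260 N·m counterclockwise.
The upward force F acts at the left end, arm 7.76 m, giving F × 7.76 clockwise.
Setting net torque to zero: F × 7.76 = 1260 → F = 1260 / 7.76 = 162 N.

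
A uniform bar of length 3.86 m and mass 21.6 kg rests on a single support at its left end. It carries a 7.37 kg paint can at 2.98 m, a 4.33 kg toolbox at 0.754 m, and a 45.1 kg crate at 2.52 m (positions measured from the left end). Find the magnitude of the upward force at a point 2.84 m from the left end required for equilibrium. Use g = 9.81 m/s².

F ≈ 624 N

Sum moments about the left end (the unknown pivot reaction has zero arm there).
Beam weight: 21.6 × 9.81 = 211.9 N down at 1.93 m → arm 1.93 m, τ = 211.9 × 1.93 = 409 N·m clockwise.
Paint can: 7.37 × 9.81 = 72.3 N down at 2.98 m → arm 2.98 m, τ = 72.3 × 2.98 = 215.5 N·m clockwise.
Toolbox: 4.33 × 9.81 = 42.48 N down at 0.754 m → arm 0.754 m, τ = 42.48 × 0.754 = 32.03 N·m clockwise.
Crate: 45.1 × 9.81 = 442.4 N down at 2.52 m → arm 2.52 m, τ = 442.4 × 2.52 = 1115 N·m clockwise.
Net moment of the loads = 1772 N·m clockwise.
The upward force F acts at a point 2.84 m from the left end, arm 2.84 m, giving F × 2.84 counterclockwise.
For rotational equilibrium, F × 2.84 = 1772, so F = 1772 / 2.84 = 624 N.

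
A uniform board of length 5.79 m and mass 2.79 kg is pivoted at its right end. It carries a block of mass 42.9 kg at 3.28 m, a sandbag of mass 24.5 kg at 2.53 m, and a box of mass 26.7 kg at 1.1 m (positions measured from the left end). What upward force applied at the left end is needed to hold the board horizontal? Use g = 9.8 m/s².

F ≈ 543 N

Take moments about the right end.
Beam weight: 2.79 × 9.8 = 27.34 N down at 2.895 m → arm 2.895 m, τ = 27.34 × 2.895 = 79.15 N·m counterclockwise.
Block: 42.9 × 9.8 = 420.4 N down at 3.28 m → arm 2.51 m, τ = 420.4 × 2.51 = 1055 N·m counterclockwise.
Sandbag: 24.5 × 9.8 = 240.1 N down at 2.53 m → arm 3.26 m, τ = 240.1 × 3.26 = 782.7 N·m counterclockwise.
Box: 26.7 × 9.8 = 261.7 N down at 1.1 m → arm 4.69 m, τ = 261.7 × 4.69 = 1227 N·m counterclockwise.
Net moment of the loads = 3144 N·m counterclockwise.
The upward force F acts at the left end, arm 5.79 m, giving F × 5.79 clockwise.
For rotational equilibrium, F × 5.79 = 3144, so F = 3144 / 5.79 = 543 N.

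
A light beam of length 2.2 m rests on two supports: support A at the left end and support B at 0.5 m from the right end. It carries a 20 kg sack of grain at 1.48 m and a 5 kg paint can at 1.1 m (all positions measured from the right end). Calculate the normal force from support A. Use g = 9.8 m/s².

R_A ≈ 130 N

Taking torques about support B:
Sack of grain: 20 × 9.8 = 196 N down at 1.48 m → arm 0.98 m, τ = 196 × 0.98 = 192.1 N·m counterclockwise.
Paint can: 5 × 9.8 = 49 N down at 1.1 m → arm 0.6 m, τ = 49 × 0.6 = 29.4 N·m counterclockwise.
Net load moment about support B = 221.5 N·m counterclockwise.
Reaction R at support A is upward at 2.2 m, arm 1.7 m → moment R × 1.7 clockwise.
Balancing moments: R × 1.7 = 221.5, giving R = 130 N.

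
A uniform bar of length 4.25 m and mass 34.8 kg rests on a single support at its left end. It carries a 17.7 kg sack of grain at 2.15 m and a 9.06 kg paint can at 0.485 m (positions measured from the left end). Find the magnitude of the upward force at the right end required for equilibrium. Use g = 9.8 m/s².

Take moments about the left end.
Beam weight: 34.8 × 9.8 = 341 N down at 2.125 m → arm 2.125 m, τ = 341 × 2.125 = 724.6 N·m clockwise.
Sack of grain: 17.7 × 9.8 = 173.5 N down at 2.15 m → arm 2.15 m, τ = 173.5 × 2.15 = 373 N·m clockwise.
Paint can: 9.06 × 9.8 = 88.79 N down at 0.485 m → arm 0.485 m, τ = 88.79 × 0.485 = 43.06 N·m clockwise.
Net moment of the loads = 1141 N·m clockwise.
The upward force F acts at the right end, arm 4.25 m, giving F × 4.25 counterclockwise.
For rotational equilibrium, F × 4.25 = 1141, so F = 1141 / 4.25 = 268 N.

F ≈ 268 N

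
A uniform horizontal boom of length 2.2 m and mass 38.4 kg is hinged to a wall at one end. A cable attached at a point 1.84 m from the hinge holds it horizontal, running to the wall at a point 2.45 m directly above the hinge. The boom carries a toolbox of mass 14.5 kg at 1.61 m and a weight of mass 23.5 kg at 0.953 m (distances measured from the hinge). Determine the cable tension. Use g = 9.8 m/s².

Sum moments about the hinge (the unknown hinge reaction has zero arm there).
Beam weight: 38.4 × 9.8 = 376.3 N down at 1.1 m → arm 1.1 m, τ = 376.3 × 1.1 = 413.9 N·m clockwise.
Toolbox: 14.5 × 9.8 = 142.1 N down at 1.61 m → arm 1.61 m, τ = 142.1 × 1.61 = 228.8 N·m clockwise.
Weight: 23.5 × 9.8 = 230.3 N down at 0.953 m → arm 0.953 m, τ = 230.3 × 0.953 = 219.5 N·m clockwise.
Total clockwise load moment = 862.2 N·m.
The cable tension T acts at 1.84 m; only its component perpendicular to the boom, T sinθ, produces torque. sinθ = h/√(h²+d²) = 2.45/√(2.45²+1.84²) = 0.7996.
Setting net torque to zero: T × 1.84 × 0.7996 = 862.2 → T = 862.2 / 1.471 = 586 N.

T ≈ 586 N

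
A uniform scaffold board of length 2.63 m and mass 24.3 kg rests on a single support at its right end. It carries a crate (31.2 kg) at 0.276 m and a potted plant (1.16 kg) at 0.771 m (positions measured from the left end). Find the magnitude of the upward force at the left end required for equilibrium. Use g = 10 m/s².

Sum moments about the right end (the unknown pivot reaction has zero arm there).
Beam weight: 24.3 × 10 = 243 N down at 1.315 m → arm 1.315 m, τ = 243 × 1.315 = 319.5 N·m counterclockwise.
Crate: 31.2 × 10 = 312 N down at 0.276 m → arm 2.354 m, τ = 312 × 2.354 = 734.4 N·m counterclockwise.
Potted plant: 1.16 × 10 = 11.6 N down at 0.771 m → arm 1.859 m, τ = 11.6 × 1.859 = 21.56 N·m counterclockwise.
Net moment of the loads = 1075 N·m counterclockwise.
The upward force F acts at the left end, arm 2.63 m, giving F × 2.63 clockwise.
Setting net torque to zero: F × 2.63 = 1075 → F = 1075 / 2.63 = 409 N.

F ≈ 409 N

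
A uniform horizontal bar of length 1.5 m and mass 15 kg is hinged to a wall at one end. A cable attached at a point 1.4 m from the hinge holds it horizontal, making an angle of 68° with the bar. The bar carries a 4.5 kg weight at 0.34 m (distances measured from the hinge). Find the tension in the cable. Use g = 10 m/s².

T ≈ 98.5 N

Take moments about the hinge.
Beam weight: 15 × 10 = 150 N down at 0.75 m → arm 0.75 m, τ = 150 × 0.75 = 112.5 N·m clockwise.
Weight: 4.5 × 10 = 45 N down at 0.34 m → arm 0.34 m, τ = 45 × 0.34 = 15.3 N·m clockwise.
Total clockwise load moment = 127.8 N·m.
The cable tension T acts at 1.4 m; only its component perpendicular to the bar, T sinθ, produces torque. sin 68° = 0.9272.
Στ = 0 ⇒ T × 1.4 × 0.9272 = 127.8 ⇒ T = 127.8 / 1.298 = 98.5 N.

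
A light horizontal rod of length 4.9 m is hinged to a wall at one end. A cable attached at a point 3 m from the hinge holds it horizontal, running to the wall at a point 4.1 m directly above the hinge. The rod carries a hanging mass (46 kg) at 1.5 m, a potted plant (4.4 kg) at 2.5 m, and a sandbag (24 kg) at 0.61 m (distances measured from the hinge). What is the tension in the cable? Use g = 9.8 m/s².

Choose the hinge as the axis so the unknown hinge reaction has zero arm there.
Hanging mass: 46 × 9.8 = 450.8 N down at 1.5 m → arm 1.5 m, τ = 450.8 × 1.5 = 676.2 N·m clockwise.
Potted plant: 4.4 × 9.8 = 43.12 N down at 2.5 m → arm 2.5 m, τ = 43.12 × 2.5 = 107.8 N·m clockwise.
Sandbag: 24 × 9.8 = 235.2 N down at 0.61 m → arm 0.61 m, τ = 235.2 × 0.61 = 143.5 N·m clockwise.
Total clockwise load moment = 927.5 N·m.
The cable tension T acts at 3 m; only its component perpendicular to the rod, T sinθ, produces torque. sinθ = h/√(h²+d²) = 4.1/√(4.1²+3²) = 0.807.
For rotational equilibrium, T × 3 × 0.807 = 927.5, so T = 927.5 / 2.421 = 383 N.

T ≈ 383 N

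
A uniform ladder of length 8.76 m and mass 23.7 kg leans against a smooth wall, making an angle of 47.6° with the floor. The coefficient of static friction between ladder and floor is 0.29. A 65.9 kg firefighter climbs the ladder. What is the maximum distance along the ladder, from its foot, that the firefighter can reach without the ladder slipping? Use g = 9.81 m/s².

About the foot of the ladder:
Ladder weight 23.7×9.81 = 232.5 N acts at 4.38 m along the ladder; its horizontal arm is 4.38·cos47.6° = 2.953 m → τ = 686.6 N·m clockwise.
Firefighter weight 65.9×9.81 = 646.5 N at distance d → arm d·cos47.6° → τ = 646.5·d·0.6743 clockwise.
Wall normal N at the top has arm L sinθ = 6.469 m counterclockwise, so Στ = 0 gives N·6.469 = 686.6 + 435.9·d.
ΣFy = 0 ⇒ N_floor = 879 N, so the maximum friction is μ_s·N_floor = 0.29×879 = 254.9 N. ΣFx = 0 ⇒ N_wall = f, so at the slipping point N = 254.9 N.
Substituting: 254.9×6.469 = 686.6 + 435.9·d ⇒ d = (1649 − 686.6) / 435.9 = 2.21 m.

d ≈ 2.21 m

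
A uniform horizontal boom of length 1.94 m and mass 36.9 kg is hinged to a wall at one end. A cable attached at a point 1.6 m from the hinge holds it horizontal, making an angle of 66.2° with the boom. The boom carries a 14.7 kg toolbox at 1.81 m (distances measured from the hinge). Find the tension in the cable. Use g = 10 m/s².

T ≈ 426 N

Taking torques about the hinge:
Beam weight: 36.9 × 10 = 369 N down at 0.97 m → arm 0.97 m, τ = 369 × 0.97 = 357.9 N·m clockwise.
Toolbox: 14.7 × 10 = 147 N down at 1.81 m → arm 1.81 m, τ = 147 × 1.81 = 266.1 N·m clockwise.
Total clockwise load moment = 624 N·m.
The cable tension T acts at 1.6 m; only its component perpendicular to the boom, T sinθ, produces torque. sin 66.2° = 0.915.
Setting net torque to zero: T × 1.6 × 0.915 = 624 → T = 624 / 1.464 = 426 N.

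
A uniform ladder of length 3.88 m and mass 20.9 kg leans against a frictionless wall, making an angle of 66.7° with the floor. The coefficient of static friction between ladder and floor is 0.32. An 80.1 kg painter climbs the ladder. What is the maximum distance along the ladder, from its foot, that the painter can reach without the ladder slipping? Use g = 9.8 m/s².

d ≈ 3.13 m

Taking torques about the foot of the ladder:
Ladder weight 20.9×9.8 = 204.8 N acts at 1.94 m along the ladder; its horizontal arm is 1.94·cos66.7° = 0.7674 m → τ = 157.2 N·m clockwise.
Painter weight 80.1×9.8 = 785 N at distance d → arm d·cos66.7° → τ = 785·d·0.3955 clockwise.
Wall normal N at the top has arm L sinθ = 3.564 m counterclockwise, so Στ = 0 gives N·3.564 = 157.2 + 310.5·d.
ΣFy = 0 ⇒ N_floor = 989.8 N, so the maximum friction is μ_s·N_floor = 0.32×989.8 = 316.7 N. ΣFx = 0 ⇒ N_wall = f, so at the slipping point N = 316.7 N.
Substituting: 316.7×3.564 = 157.2 + 310.5·d ⇒ d = (1129 − 157.2) / 310.5 = 3.13 m.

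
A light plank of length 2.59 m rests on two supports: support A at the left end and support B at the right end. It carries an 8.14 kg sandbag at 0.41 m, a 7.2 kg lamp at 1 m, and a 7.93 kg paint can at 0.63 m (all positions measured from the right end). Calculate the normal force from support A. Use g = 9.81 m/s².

About support B:
Sandbag: 8.14 × 9.81 = 79.85 N down at 0.41 m → arm 0.41 m, τ = 79.85 × 0.41 = 32.74 N·m counterclockwise.
Lamp: 7.2 × 9.81 = 70.63 N down at 1 m → arm 1 m, τ = 70.63 × 1 = 70.63 N·m counterclockwise.
Paint can: 7.93 × 9.81 = 77.79 N down at 0.63 m → arm 0.63 m, τ = 77.79 × 0.63 = 49.01 N·m counterclockwise.
Net load moment about support B = 152.4 N·m counterclockwise.
Reaction R at support A is upward at 2.59 m, arm 2.59 m → moment R × 2.59 clockwise.
For rotational equilibrium, R × 2.59 = 152.4, so R = 58.8 N.

R_A ≈ 58.8 N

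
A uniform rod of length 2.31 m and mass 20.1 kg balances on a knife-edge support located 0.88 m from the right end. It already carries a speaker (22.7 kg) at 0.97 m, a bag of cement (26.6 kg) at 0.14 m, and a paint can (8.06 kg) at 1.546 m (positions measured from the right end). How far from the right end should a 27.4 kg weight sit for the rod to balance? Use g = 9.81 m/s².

Choose the knife-edge support (at 0.88 m from the right end) as the axis so the support reaction has zero arm there.
Beam weight: 20.1 × 9.81 = 197.2 N down at 1.155 m → arm 0.275 m, τ = 197.2 × 0.275 = 54.23 N·m counterclockwise.
Speaker: 22.7 × 9.81 = 222.7 N down at 0.97 m → arm 0.09 m, τ = 222.7 × 0.09 = 20.04 N·m counterclockwise.
Bag of cement: 26.6 × 9.81 = 260.9 N down at 0.14 m → arm 0.74 m, τ = 260.9 × 0.74 = 193.1 N·m clockwise.
Paint can: 8.06 × 9.81 = 79.07 N down at 1.546 m → arm 0.666 m, τ = 79.07 × 0.666 = 52.66 N·m counterclockwise.
Net moment of existing loads = 66.17 N·m clockwise.
The weight weighs 27.4 × 9.81 = 268.8 N and must supply an equal counterclockwise moment, so its lever arm about the knife-edge support is 66.17 / 268.8 = 0.246 m.
That puts it at 0.88 + 0.246 = 1.13 m from the right end.

x ≈ 1.13 m from the right end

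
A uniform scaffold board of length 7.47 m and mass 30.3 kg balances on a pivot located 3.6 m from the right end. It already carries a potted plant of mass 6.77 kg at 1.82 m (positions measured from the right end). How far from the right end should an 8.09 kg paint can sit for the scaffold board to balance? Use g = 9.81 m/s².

x ≈ 4.58 m from the right end

Taking torques about the pivot (at 3.6 m from the right end):
Beam weight: 30.3 × 9.81 = 297.2 N down at 3.735 m → arm 0.135 m, τ = 297.2 × 0.135 = 40.12 N·m counterclockwise.
Potted plant: 6.77 × 9.81 = 66.41 N down at 1.82 m → arm 1.78 m, τ = 66.41 × 1.78 = 118.2 N·m clockwise.
Net moment of existing loads = 78.08 N·m clockwise.
The paint can weighs 8.09 × 9.81 = 79.36 N and must supply an equal counterclockwise moment, so its lever arm about the pivot is 78.08 / 79.36 = 0.984 m.
That puts it at 3.6 + 0.984 = 4.58 m from the right end.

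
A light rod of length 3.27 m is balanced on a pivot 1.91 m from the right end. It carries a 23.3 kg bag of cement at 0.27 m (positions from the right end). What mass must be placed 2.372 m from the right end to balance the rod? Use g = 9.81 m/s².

Sum moments about the pivot (at 1.91 m from the right end) (the support reaction has zero arm there).
Bag of cement: 23.3 × 9.81 = 228.6 N down at 0.27 m → arm 1.64 m, τ = 228.6 × 1.64 = 374.9 N·m clockwise.
Net moment of known loads = 374.9 N·m clockwise.
An unknown mass m at 2.372 m has arm 0.462 m; its moment is m·g·0.462 counterclockwise.
Balancing moments: m × 9.81 × 0.462 = 374.9, giving m = 374.9 / (9.81 × 0.462) = 82.7 kg.

m ≈ 82.7 kg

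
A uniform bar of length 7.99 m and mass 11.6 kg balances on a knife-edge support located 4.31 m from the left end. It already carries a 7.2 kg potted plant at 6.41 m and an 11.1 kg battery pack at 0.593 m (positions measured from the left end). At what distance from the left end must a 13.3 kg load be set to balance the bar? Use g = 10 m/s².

Take moments about the knife-edge support (at 4.31 m from the left end).
Beam weight: 11.6 × 10 = 116 N down at 3.995 m → arm 0.315 m, τ = 116 × 0.315 = 36.54 N·m counterclockwise.
Potted plant: 7.2 × 10 = 72 N down at 6.41 m → arm 2.1 m, τ = 72 × 2.1 = 151.2 N·m clockwise.
Battery pack: 11.1 × 10 = 111 N down at 0.593 m → arm 3.717 m, τ = 111 × 3.717 = 412.6 N·m counterclockwise.
Net moment of existing loads = 297.9 N·m counterclockwise.
The load weighs 13.3 × 10 = 133 N and must supply an equal clockwise moment, so its lever arm about the knife-edge support is 297.9 / 133 = 2.24 m.
That puts it at 4.31 + 2.24 = 6.55 m from the left end.

x ≈ 6.55 m from the left end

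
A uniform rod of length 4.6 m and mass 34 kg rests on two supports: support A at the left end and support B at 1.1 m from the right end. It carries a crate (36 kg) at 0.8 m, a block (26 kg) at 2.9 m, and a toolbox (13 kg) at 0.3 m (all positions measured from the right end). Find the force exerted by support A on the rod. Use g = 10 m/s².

Taking torques about support B:
Beam weight: 34 × 10 = 340 N down at 2.3 m → arm 1.2 m, τ = 340 × 1.2 = 408 N·m counterclockwise.
Crate: 36 × 10 = 360 N down at 0.8 m → arm 0.3 m, τ = 360 × 0.3 = 108 N·m clockwise.
Block: 26 × 10 = 260 N down at 2.9 m → arm 1.8 m, τ = 260 × 1.8 = 468 N·m counterclockwise.
Toolbox: 13 × 10 = 130 N down at 0.3 m → arm 0.8 m, τ = 130 × 0.8 = 104 N·m clockwise.
Net load moment about support B = 664 N·m counterclockwise.
Reaction R at support A is upward at 4.6 m, arm 3.5 m → moment R × 3.5 clockwise.
Setting net torque to zero: R × 3.5 = 664 → R = 190 N.

R_A ≈ 190 N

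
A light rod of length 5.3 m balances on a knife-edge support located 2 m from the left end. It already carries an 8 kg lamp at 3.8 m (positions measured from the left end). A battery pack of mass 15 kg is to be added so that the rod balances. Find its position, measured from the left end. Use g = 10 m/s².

x ≈ 1.04 m from the left end

Sum moments about the knife-edge support (at 2 m from the left end) (the support reaction has zero arm there).
Lamp: 8 × 10 = 80 N down at 3.8 m → arm 1.8 m, τ = 80 × 1.8 = 144 N·m clockwise.
Net moment of existing loads = 144 N·m clockwise.
The battery pack weighs 15 × 10 = 150 N and must supply an equal counterclockwise moment, so its lever arm about the knife-edge support is 144 / 150 = 0.96 m.
That puts it at 2 − 0.96 = 1.04 m from the left end.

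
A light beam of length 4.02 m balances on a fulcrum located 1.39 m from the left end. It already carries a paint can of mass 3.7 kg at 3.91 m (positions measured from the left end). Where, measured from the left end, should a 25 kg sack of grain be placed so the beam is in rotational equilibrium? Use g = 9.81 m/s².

About the fulcrum (at 1.39 m from the left end):
Paint can: 3.7 × 9.81 = 36.3 N down at 3.91 m → arm 2.52 m, τ = 36.3 × 2.52 = 91.48 N·m clockwise.
Net moment of existing loads = 91.48 N·m clockwise.
The sack of grain weighs 25 × 9.81 = 245.2 N and must supply an equal counterclockwise moment, so its lever arm about the fulcrum is 91.48 / 245.2 = 0.373 m.
That puts it at 1.39 − 0.373 = 1.02 m from the left end.

x ≈ 1.02 m from the left end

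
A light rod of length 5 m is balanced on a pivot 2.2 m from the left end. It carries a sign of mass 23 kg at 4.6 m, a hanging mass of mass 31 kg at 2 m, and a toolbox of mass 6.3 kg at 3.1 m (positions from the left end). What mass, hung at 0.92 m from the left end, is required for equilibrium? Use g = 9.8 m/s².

m ≈ 42.7 kg

About the pivot (at 2.2 m from the left end):
Sign: 23 × 9.8 = 225.4 N down at 4.6 m → arm 2.4 m, τ = 225.4 × 2.4 = 541 N·m clockwise.
Hanging mass: 31 × 9.8 = 303.8 N down at 2 m → arm 0.2 m, τ = 303.8 × 0.2 = 60.76 N·m counterclockwise.
Toolbox: 6.3 × 9.8 = 61.74 N down at 3.1 m → arm 0.9 m, τ = 61.74 × 0.9 = 55.57 N·m clockwise.
Net moment of known loads = 535.8 N·m clockwise.
An unknown mass m at 0.92 m has arm 1.28 m; its moment is m·g·1.28 counterclockwise.
Στ = 0 ⇒ m × 9.8 × 1.28 = 535.8 ⇒ m = 535.8 / (9.8 × 1.28) = 42.7 kg.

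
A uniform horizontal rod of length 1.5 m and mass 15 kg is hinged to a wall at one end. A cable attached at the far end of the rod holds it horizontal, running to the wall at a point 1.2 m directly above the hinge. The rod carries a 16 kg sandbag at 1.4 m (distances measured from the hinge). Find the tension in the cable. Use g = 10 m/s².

T ≈ 359 N

Take moments about the hinge.
Beam weight: 15 × 10 = 150 N down at 0.75 m → arm 0.75 m, τ = 150 × 0.75 = 112.5 N·m clockwise.
Sandbag: 16 × 10 = 160 N down at 1.4 m → arm 1.4 m, τ = 160 × 1.4 = 224 N·m clockwise.
Total clockwise load moment = 336.5 N·m.
The cable tension T acts at 1.5 m; only its component perpendicular to the rod, T sinθ, produces torque. sinθ = h/√(h²+d²) = 1.2/√(1.2²+1.5²) = 0.6247.
Setting net torque to zero: T × 1.5 × 0.6247 = 336.5 → T = 336.5 / 0.9371 = 359 N.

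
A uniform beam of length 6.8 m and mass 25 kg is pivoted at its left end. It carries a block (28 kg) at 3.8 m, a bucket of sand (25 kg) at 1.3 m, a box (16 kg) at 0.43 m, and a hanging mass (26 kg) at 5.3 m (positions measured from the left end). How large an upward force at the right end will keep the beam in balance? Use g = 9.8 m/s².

F ≈ 531 N

Sum moments about the left end (the unknown pivot reaction has zero arm there).
Beam weight: 25 × 9.8 = 245 N down at 3.4 m → arm 3.4 m, τ = 245 × 3.4 = 833 N·m clockwise.
Block: 28 × 9.8 = 274.4 N down at 3.8 m → arm 3.8 m, τ = 274.4 × 3.8 = 1043 N·m clockwise.
Bucket of sand: 25 × 9.8 = 245 N down at 1.3 m → arm 1.3 m, τ = 245 × 1.3 = 318.5 N·m clockwise.
Box: 16 × 9.8 = 156.8 N down at 0.43 m → arm 0.43 m, τ = 156.8 × 0.43 = 67.42 N·m clockwise.
Hanging mass: 26 × 9.8 = 254.8 N down at 5.3 m → arm 5.3 m, τ = 254.8 × 5.3 = 1350 N·m clockwise.
Net moment of the loads = 3612 N·m clockwise.
The upward force F acts at the right end, arm 6.8 m, giving F × 6.8 counterclockwise.
Balancing moments: F × 6.8 = 3612, giving F = 3612 / 6.8 = 531 N.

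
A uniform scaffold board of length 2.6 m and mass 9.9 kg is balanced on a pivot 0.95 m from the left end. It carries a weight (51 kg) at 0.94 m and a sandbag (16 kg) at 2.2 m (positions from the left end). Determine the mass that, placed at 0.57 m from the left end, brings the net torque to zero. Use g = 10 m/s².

Take moments about the pivot (at 0.95 m from the left end).
Beam weight: 9.9 × 10 = 99 N down at 1.3 m → arm 0.35 m, τ = 99 × 0.35 = 34.65 N·m clockwise.
Weight: 51 × 10 = 510 N down at 0.94 m → arm 0.01 m, τ = 510 × 0.01 = 5.1 N·m counterclockwise.
Sandbag: 16 × 10 = 160 N down at 2.2 m → arm 1.25 m, τ = 160 × 1.25 = 200 N·m clockwise.
Net moment of known loads = 229.6 N·m clockwise.
An unknown mass m at 0.57 m has arm 0.38 m; its moment is m·g·0.38 counterclockwise.
For rotational equilibrium, m × 10 × 0.38 = 229.6, so m = 229.6 / (10 × 0.38) = 60.4 kg.

m ≈ 60.4 kg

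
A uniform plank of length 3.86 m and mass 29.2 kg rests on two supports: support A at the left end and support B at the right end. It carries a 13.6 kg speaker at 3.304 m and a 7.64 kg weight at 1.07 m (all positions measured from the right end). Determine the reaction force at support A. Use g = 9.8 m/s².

Choose support B as the axis so its reaction then has zero moment arm.
Beam weight: 29.2 × 9.8 = 286.2 N down at 1.93 m → arm 1.93 m, τ = 286.2 × 1.93 = 552.4 N·m counterclockwise.
Speaker: 13.6 × 9.8 = 133.3 N down at 3.304 m → arm 3.304 m, τ = 133.3 × 3.304 = 440.4 N·m counterclockwise.
Weight: 7.64 × 9.8 = 74.87 N down at 1.07 m → arm 1.07 m, τ = 74.87 × 1.07 = 80.11 N·m counterclockwise.
Net load moment about support B = 1073 N·m counterclockwise.
Reaction R at support A is upward at 3.86 m, arm 3.86 m → moment R × 3.86 clockwise.
Balancing moments: R × 3.86 = 1073, giving R = 278 N.

R_A ≈ 278 N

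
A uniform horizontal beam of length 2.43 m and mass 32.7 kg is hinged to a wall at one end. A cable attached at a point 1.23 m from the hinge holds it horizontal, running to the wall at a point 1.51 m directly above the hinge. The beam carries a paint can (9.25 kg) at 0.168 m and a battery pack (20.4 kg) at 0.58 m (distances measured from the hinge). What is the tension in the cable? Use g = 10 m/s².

About the hinge:
Beam weight: 32.7 × 10 = 327 N down at 1.215 m → arm 1.215 m, τ = 327 × 1.215 = 397.3 N·m clockwise.
Paint can: 9.25 × 10 = 92.5 N down at 0.168 m → arm 0.168 m, τ = 92.5 × 0.168 = 15.54 N·m clockwise.
Battery pack: 20.4 × 10 = 204 N down at 0.58 m → arm 0.58 m, τ = 204 × 0.58 = 118.3 N·m clockwise.
Total clockwise load moment = 531.1 N·m.
The cable tension T acts at 1.23 m; only its component perpendicular to the beam, T sinθ, produces torque. sinθ = h/√(h²+d²) = 1.51/√(1.51²+1.23²) = 0.7753.
Balancing moments: T × 1.23 × 0.7753 = 531.1, giving T = 531.1 / 0.9536 = 557 N.

T ≈ 557 N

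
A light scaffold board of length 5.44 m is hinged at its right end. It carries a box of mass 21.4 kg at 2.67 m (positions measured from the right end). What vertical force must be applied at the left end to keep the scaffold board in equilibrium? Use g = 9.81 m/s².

Sum moments about the right end (the unknown pivot reaction has zero arm there).
Box: 21.4 × 9.81 = 209.9 N down at 2.67 m → arm 2.67 m, τ = 209.9 × 2.67 = 560.4 N·m counterclockwise.
Net moment of the loads = 560.4 N·m counterclockwise.
The upward force F acts at the left end, arm 5.44 m, giving F × 5.44 clockwise.
Setting net torque to zero: F × 5.44 = 560.4 → F = 560.4 / 5.44 = 103 N.

F ≈ 103 N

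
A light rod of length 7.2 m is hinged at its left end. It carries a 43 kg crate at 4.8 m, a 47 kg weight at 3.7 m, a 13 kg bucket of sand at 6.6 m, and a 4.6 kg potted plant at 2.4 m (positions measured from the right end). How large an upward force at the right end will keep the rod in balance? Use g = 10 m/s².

Choose the left end as the axis so the unknown pivot reaction has zero arm there.
Crate: 43 × 10 = 430 N down at 4.8 m → arm 2.4 m, τ = 430 × 2.4 = 1032 N·m clockwise.
Weight: 47 × 10 = 470 N down at 3.7 m → arm 3.5 m, τ = 470 × 3.5 = 1645 N·m clockwise.
Bucket of sand: 13 × 10 = 130 N down at 6.6 m → arm 0.6 m, τ = 130 × 0.6 = 78 N·m clockwise.
Potted plant: 4.6 × 10 = 46 N down at 2.4 m → arm 4.8 m, τ = 46 × 4.8 = 220.8 N·m clockwise.
Net moment of the loads = 2976 N·m clockwise.
The upward force F acts at the right end, arm 7.2 m, giving F × 7.2 counterclockwise.
Στ = 0 ⇒ F × 7.2 = 2976 ⇒ F = 2976 / 7.2 = 413 N.

F ≈ 413 N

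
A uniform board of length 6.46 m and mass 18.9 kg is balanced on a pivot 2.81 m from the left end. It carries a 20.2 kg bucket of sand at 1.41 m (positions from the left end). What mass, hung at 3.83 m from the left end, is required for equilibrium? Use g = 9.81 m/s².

Taking torques about the pivot (at 2.81 m from the left end):
Beam weight: 18.9 × 9.81 = 185.4 N down at 3.23 m → arm 0.42 m, τ = 185.4 × 0.42 = 77.87 N·m clockwise.
Bucket of sand: 20.2 × 9.81 = 198.2 N down at 1.41 m → arm 1.4 m, τ = 198.2 × 1.4 = 277.5 N·m counterclockwise.
Net moment of known loads = 199.6 N·m counterclockwise.
An unknown mass m at 3.83 m has arm 1.02 m; its moment is m·g·1.02 clockwise.
For rotational equilibrium, m × 9.81 × 1.02 = 199.6, so m = 199.6 / (9.81 × 1.02) = 19.9 kg.

m ≈ 19.9 kg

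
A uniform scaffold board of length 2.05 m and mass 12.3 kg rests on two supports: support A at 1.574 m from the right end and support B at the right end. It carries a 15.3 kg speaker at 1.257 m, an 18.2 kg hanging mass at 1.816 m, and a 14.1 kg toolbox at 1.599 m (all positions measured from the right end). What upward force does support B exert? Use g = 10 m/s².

R_B ≈ 43.5 N

About support A:
Beam weight: 12.3 × 10 = 123 N down at 1.025 m → arm 0.549 m, τ = 123 × 0.549 = 67.53 N·m clockwise.
Speaker: 15.3 × 10 = 153 N down at 1.257 m → arm 0.317 m, τ = 153 × 0.317 = 48.5 N·m clockwise.
Hanging mass: 18.2 × 10 = 182 N down at 1.816 m → arm 0.242 m, τ = 182 × 0.242 = 44.04 N·m counterclockwise.
Toolbox: 14.1 × 10 = 141 N down at 1.599 m → arm 0.025 m, τ = 141 × 0.025 = 3.525 N·m counterclockwise.
Net load moment about support A = 68.47 N·m clockwise.
Reaction R at support B is upward at 0 m, arm 1.574 m → moment R × 1.574 counterclockwise.
Balancing moments: R × 1.574 = 68.47, giving R = 43.5 N.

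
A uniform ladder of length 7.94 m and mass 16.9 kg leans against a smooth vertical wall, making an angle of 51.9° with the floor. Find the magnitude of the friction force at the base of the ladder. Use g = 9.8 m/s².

f ≈ 64.9 N

Taking torques about the foot of the ladder:
Ladder weight 16.9×9.8 = 165.6 N acts at 3.97 m along the ladder; its horizontal arm is 3.97·cos51.9° = 2.45 m → τ = 405.7 N·m clockwise.
Wall normal N acts horizontally at the top; its moment arm is the height L sinθ = 7.94·sin51.9° = 6.248 m, counterclockwise.
Στ = 0 ⇒ N × 6.248 = 405.7 ⇒ N = 64.9 N.
ΣFx = 0: friction at the foot balances the wall's push, so f = N_wall = 64.9 N.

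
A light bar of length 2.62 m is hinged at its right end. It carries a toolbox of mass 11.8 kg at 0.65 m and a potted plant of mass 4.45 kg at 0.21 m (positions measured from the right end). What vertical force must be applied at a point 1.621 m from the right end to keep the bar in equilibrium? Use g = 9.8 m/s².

F ≈ 52 N

Taking torques about the right end:
Toolbox: 11.8 × 9.8 = 115.6 N down at 0.65 m → arm 0.65 m, τ = 115.6 × 0.65 = 75.14 N·m counterclockwise.
Potted plant: 4.45 × 9.8 = 43.61 N down at 0.21 m → arm 0.21 m, τ = 43.61 × 0.21 = 9.158 N·m counterclockwise.
Net moment of the loads = 84.3 N·m counterclockwise.
The upward force F acts at a point 1.621 m from the right end, arm 1.621 m, giving F × 1.621 clockwise.
Setting net torque to zero: F × 1.621 = 84.3 → F = 84.3 / 1.621 = 52 N.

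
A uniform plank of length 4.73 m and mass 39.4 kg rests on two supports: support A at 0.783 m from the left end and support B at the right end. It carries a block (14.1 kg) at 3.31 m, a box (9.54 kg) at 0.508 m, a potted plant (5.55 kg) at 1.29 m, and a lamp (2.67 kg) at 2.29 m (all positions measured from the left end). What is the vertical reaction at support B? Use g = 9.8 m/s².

Choose support A as the axis so its reaction then has zero moment arm.
Beam weight: 39.4 × 9.8 = 386.1 N down at 2.365 m → arm 1.582 m, τ = 386.1 × 1.582 = 610.8 N·m clockwise.
Block: 14.1 × 9.8 = 138.2 N down at 3.31 m → arm 2.527 m, τ = 138.2 × 2.527 = 349.2 N·m clockwise.
Box: 9.54 × 9.8 = 93.49 N down at 0.508 m → arm 0.275 m, τ = 93.49 × 0.275 = 25.71 N·m counterclockwise.
Potted plant: 5.55 × 9.8 = 54.39 N down at 1.29 m → arm 0.507 m, τ = 54.39 × 0.507 = 27.58 N·m clockwise.
Lamp: 2.67 × 9.8 = 26.17 N down at 2.29 m → arm 1.507 m, τ = 26.17 × 1.507 = 39.44 N·m clockwise.
Net load moment about support A = 1001 N·m clockwise.
Reaction R at support B is upward at 4.73 m, arm 3.947 m → moment R × 3.947 counterclockwise.
Balancing moments: R × 3.947 = 1001, giving R = 254 N.

R_B ≈ 254 N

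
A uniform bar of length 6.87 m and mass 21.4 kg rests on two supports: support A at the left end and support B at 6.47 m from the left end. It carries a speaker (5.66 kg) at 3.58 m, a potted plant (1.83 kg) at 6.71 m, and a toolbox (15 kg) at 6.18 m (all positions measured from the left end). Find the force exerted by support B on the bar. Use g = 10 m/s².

Take moments about support A.
Beam weight: 21.4 × 10 = 214 N down at 3.435 m → arm 3.435 m, τ = 214 × 3.435 = 735.1 N·m clockwise.
Speaker: 5.66 × 10 = 56.6 N down at 3.58 m → arm 3.58 m, τ = 56.6 × 3.58 = 202.6 N·m clockwise.
Potted plant: 1.83 × 10 = 18.3 N down at 6.71 m → arm 6.71 m, τ = 18.3 × 6.71 = 122.8 N·m clockwise.
Toolbox: 15 × 10 = 150 N down at 6.18 m → arm 6.18 m, τ = 150 × 6.18 = 927 N·m clockwise.
Net load moment about support A = 1988 N·m clockwise.
Reaction R at support B is upward at 6.47 m, arm 6.47 m → moment R × 6.47 counterclockwise.
Setting net torque to zero: R × 6.47 = 1988 → R = 307 N.

R_B ≈ 307 N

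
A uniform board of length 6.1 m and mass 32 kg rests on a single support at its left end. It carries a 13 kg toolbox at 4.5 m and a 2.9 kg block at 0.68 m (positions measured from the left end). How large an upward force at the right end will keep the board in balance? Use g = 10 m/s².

About the left end:
Beam weight: 32 × 10 = 320 N down at 3.05 m → arm 3.05 m, τ = 320 × 3.05 = 976 N·m clockwise.
Toolbox: 13 × 10 = 130 N down at 4.5 m → arm 4.5 m, τ = 130 × 4.5 = 585 N·m clockwise.
Block: 2.9 × 10 = 29 N down at 0.68 m → arm 0.68 m, τ = 29 × 0.68 = 19.72 N·m clockwise.
Net moment of the loads = 1581 N·m clockwise.
The upward force F acts at the right end, arm 6.1 m, giving F × 6.1 counterclockwise.
Στ = 0 ⇒ F × 6.1 = 1581 ⇒ F = 1581 / 6.1 = 259 N.

F ≈ 259 N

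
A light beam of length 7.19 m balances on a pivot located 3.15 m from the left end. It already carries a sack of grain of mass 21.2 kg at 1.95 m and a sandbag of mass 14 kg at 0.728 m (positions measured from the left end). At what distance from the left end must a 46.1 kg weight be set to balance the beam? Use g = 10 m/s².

About the pivot (at 3.15 m from the left end):
Sack of grain: 21.2 × 10 = 212 N down at 1.95 m → arm 1.2 m, τ = 212 × 1.2 = 254.4 N·m counterclockwise.
Sandbag: 14 × 10 = 140 N down at 0.728 m → arm 2.422 m, τ = 140 × 2.422 = 339.1 N·m counterclockwise.
Net moment of existing loads = 593.5 N·m counterclockwise.
The weight weighs 46.1 × 10 = 461 N and must supply an equal clockwise moment, so its lever arm about the pivot is 593.5 / 461 = 1.29 m.
That puts it at 3.15 + 1.29 = 4.44 m from the left end.

x ≈ 4.44 m from the left end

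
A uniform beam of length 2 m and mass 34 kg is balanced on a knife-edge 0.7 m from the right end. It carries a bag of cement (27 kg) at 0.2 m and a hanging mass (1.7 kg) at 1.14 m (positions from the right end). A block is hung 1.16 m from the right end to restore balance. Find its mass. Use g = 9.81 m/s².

m ≈ 5.55 kg

Take moments about the knife-edge (at 0.7 m from the right end).
Beam weight: 34 × 9.81 = 333.5 N down at 1 m → arm 0.3 m, τ = 333.5 × 0.3 = 100 N·m counterclockwise.
Bag of cement: 27 × 9.81 = 264.9 N down at 0.2 m → arm 0.5 m, τ = 264.9 × 0.5 = 132.4 N·m clockwise.
Hanging mass: 1.7 × 9.81 = 16.68 N down at 1.14 m → arm 0.44 m, τ = 16.68 × 0.44 = 7.339 N·m counterclockwise.
Net moment of known loads = 25.06 N·m clockwise.
An unknown mass m at 1.16 m has arm 0.46 m; its moment is m·g·0.46 counterclockwise.
For rotational equilibrium, m × 9.81 × 0.46 = 25.06, so m = 25.06 / (9.81 × 0.46) = 5.55 kg.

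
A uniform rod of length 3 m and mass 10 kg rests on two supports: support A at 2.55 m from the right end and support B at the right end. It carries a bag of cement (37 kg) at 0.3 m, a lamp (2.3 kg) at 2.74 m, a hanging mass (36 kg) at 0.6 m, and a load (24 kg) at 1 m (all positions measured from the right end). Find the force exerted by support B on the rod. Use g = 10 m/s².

Choose support A as the axis so its reaction then has zero moment arm.
Beam weight: 10 × 10 = 100 N down at 1.5 m → arm 1.05 m, τ = 100 × 1.05 = 105 N·m clockwise.
Bag of cement: 37 × 10 = 370 N down at 0.3 m → arm 2.25 m, τ = 370 × 2.25 = 832.5 N·m clockwise.
Lamp: 2.3 × 10 = 23 N down at 2.74 m → arm 0.19 m, τ = 23 × 0.19 = 4.37 N·m counterclockwise.
Hanging mass: 36 × 10 = 360 N down at 0.6 m → arm 1.95 m, τ = 360 × 1.95 = 702 N·m clockwise.
Load: 24 × 10 = 240 N down at 1 m → arm 1.55 m, τ = 240 × 1.55 = 372 N·m clockwise.
Net load moment about support A = 2007 N·m clockwise.
Reaction R at support B is upward at 0 m, arm 2.55 m → moment R × 2.55 counterclockwise.
Στ = 0 ⇒ R × 2.55 = 2007 ⇒ R = 787 N.

R_B ≈ 787 N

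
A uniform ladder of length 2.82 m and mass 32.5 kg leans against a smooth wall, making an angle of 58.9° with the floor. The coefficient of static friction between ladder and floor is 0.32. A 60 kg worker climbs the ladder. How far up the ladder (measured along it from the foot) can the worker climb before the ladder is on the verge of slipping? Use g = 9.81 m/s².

About the foot of the ladder:
Ladder weight 32.5×9.81 = 318.8 N acts at 1.41 m along the ladder; its horizontal arm is 1.41·cos58.9° = 0.7283 m → τ = 232.2 N·m clockwise.
Worker weight 60×9.81 = 588.6 N at distance d → arm d·cos58.9° → τ = 588.6·d·0.5165 clockwise.
Wall normal N at the top has arm L sinθ = 2.415 m counterclockwise, so Στ = 0 gives N·2.415 = 232.2 + 304·d.
ΣFy = 0 ⇒ N_floor = 907.4 N, so the maximum friction is μ_s·N_floor = 0.32×907.4 = 290.4 N. ΣFx = 0 ⇒ N_wall = f, so at the slipping point N = 290.4 N.
Substituting: 290.4×2.415 = 232.2 + 304·d ⇒ d = (701.3 − 232.2) / 304 = 1.54 m.

d ≈ 1.54 m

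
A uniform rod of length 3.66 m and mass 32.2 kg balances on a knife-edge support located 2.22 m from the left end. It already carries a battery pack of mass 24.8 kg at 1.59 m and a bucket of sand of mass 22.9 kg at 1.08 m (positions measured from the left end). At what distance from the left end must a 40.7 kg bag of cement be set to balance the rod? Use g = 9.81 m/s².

About the knife-edge support (at 2.22 m from the left end):
Beam weight: 32.2 × 9.81 = 315.9 N down at 1.83 m → arm 0.39 m, τ = 315.9 × 0.39 = 123.2 N·m counterclockwise.
Battery pack: 24.8 × 9.81 = 243.3 N down at 1.59 m → arm 0.63 m, τ = 243.3 × 0.63 = 153.3 N·m counterclockwise.
Bucket of sand: 22.9 × 9.81 = 224.6 N down at 1.08 m → arm 1.14 m, τ = 224.6 × 1.14 = 256 N·m counterclockwise.
Net moment of existing loads = 532.5 N·m counterclockwise.
The bag of cement weighs 40.7 × 9.81 = 399.3 N and must supply an equal clockwise moment, so its lever arm about the knife-edge support is 532.5 / 399.3 = 1.33 m.
That puts it at 2.22 + 1.33 = 3.55 m from the left end.

x ≈ 3.55 m from the left end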